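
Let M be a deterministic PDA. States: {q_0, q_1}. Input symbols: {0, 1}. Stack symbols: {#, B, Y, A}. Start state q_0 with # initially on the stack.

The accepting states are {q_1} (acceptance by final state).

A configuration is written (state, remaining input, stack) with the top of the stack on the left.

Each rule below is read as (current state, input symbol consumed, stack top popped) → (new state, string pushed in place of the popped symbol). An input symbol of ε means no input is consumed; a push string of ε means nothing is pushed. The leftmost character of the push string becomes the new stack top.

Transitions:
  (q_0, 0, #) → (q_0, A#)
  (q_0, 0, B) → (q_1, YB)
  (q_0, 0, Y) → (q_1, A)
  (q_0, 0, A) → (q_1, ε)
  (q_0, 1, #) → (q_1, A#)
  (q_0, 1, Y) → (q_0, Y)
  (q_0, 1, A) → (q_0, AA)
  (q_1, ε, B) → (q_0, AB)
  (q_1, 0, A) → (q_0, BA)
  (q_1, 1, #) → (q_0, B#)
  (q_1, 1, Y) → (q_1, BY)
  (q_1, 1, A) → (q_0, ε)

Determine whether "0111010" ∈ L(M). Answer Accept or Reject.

(q_0, 0111010, #)
  read 0, top #: go to q_0, push A# → (q_0, 111010, A#)
  read 1, top A: go to q_0, push AA → (q_0, 11010, AA#)
  read 1, top A: go to q_0, push AA → (q_0, 1010, AAA#)
  read 1, top A: go to q_0, push AA → (q_0, 010, AAAA#)
  read 0, top A: go to q_1, push ε → (q_1, 10, AAA#)
  read 1, top A: go to q_0, push ε → (q_0, 0, AA#)
  read 0, top A: go to q_1, push ε → (q_1, ε, A#)
All input consumed; state q_1 ∈ F.

Accept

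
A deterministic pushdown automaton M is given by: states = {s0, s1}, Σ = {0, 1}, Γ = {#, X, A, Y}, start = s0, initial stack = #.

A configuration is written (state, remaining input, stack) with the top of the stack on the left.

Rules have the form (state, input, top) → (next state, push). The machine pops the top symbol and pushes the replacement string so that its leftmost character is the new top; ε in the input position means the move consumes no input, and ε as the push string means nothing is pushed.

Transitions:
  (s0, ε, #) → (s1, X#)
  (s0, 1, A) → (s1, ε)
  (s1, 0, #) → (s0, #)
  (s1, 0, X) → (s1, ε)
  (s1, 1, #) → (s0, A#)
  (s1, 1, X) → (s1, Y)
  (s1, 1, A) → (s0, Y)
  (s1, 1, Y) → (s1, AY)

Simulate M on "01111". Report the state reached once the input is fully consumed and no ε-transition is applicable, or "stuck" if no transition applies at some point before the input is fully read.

(s0, 01111, #) ⊢ (s1, 01111, X#) ⊢ (s1, 1111, #) ⊢ (s0, 111, A#) ⊢ (s1, 11, #) ⊢ (s0, 1, A#) ⊢ (s1, ε, #)
All input consumed; M is in state s1.

s1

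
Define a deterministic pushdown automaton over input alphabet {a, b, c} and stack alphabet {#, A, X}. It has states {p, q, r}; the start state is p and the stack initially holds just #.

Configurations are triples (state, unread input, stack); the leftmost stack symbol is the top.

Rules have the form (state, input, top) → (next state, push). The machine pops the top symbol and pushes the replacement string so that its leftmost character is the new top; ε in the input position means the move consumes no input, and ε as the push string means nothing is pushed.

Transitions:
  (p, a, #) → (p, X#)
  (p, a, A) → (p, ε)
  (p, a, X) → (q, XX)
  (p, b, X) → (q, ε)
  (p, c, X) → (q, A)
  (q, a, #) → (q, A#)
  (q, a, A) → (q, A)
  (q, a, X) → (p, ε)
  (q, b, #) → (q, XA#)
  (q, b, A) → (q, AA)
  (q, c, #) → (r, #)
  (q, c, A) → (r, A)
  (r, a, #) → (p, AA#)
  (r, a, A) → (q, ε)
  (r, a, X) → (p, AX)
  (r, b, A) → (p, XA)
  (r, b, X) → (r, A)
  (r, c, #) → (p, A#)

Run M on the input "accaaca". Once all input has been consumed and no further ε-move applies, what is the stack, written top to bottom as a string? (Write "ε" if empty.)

(p, accaaca, #)
  read a, top #: go to p, push X# → (p, ccaaca, X#)
  read c, top X: go to q, push A → (q, caaca, A#)
  read c, top A: go to r, push A → (r, aaca, A#)
  read a, top A: go to q, push ε → (q, aca, #)
  read a, top #: go to q, push A# → (q, ca, A#)
  read c, top A: go to r, push A → (r, a, A#)
  read a, top A: go to q, push ε → (q, ε, #)
All input consumed in state q with stack #.

#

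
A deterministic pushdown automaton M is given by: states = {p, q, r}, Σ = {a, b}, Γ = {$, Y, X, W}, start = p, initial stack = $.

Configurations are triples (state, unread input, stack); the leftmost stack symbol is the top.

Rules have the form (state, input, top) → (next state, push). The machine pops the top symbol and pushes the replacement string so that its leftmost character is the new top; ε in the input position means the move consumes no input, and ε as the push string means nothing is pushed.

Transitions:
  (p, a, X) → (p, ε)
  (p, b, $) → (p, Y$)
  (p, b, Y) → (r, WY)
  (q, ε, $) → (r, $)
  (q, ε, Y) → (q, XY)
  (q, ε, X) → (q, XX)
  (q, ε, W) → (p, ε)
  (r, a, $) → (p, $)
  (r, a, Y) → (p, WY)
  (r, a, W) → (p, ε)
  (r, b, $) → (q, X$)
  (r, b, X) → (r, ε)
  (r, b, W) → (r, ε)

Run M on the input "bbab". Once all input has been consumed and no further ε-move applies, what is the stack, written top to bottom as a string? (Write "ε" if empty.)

WY$

(p, bbab, $) ⊢ (p, bab, Y$) ⊢ (r, ab, WY$) ⊢ (p, b, Y$) ⊢ (r, ε, WY$)
All input consumed in state r with stack WY$.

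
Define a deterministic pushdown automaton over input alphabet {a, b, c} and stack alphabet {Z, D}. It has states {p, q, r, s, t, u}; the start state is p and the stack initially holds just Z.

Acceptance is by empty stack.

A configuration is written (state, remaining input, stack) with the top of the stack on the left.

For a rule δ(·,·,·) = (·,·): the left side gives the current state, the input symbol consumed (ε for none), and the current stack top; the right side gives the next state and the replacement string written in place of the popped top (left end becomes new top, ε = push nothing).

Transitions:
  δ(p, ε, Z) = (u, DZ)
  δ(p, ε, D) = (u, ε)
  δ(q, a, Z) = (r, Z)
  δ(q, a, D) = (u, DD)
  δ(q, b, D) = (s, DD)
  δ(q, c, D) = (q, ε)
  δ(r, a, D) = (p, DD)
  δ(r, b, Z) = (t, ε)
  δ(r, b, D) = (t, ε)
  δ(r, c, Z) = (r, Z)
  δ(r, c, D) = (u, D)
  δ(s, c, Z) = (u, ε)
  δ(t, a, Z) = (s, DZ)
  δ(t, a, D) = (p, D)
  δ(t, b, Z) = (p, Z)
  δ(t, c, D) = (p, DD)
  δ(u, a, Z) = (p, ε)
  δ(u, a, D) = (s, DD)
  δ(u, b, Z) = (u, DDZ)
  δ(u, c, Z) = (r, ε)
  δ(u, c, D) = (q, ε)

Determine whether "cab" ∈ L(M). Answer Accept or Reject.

(p, cab, Z) ⊢ (u, cab, DZ) ⊢ (q, ab, Z) ⊢ (r, b, Z) ⊢ (t, ε, ε)
All input consumed and the stack is empty.

Accept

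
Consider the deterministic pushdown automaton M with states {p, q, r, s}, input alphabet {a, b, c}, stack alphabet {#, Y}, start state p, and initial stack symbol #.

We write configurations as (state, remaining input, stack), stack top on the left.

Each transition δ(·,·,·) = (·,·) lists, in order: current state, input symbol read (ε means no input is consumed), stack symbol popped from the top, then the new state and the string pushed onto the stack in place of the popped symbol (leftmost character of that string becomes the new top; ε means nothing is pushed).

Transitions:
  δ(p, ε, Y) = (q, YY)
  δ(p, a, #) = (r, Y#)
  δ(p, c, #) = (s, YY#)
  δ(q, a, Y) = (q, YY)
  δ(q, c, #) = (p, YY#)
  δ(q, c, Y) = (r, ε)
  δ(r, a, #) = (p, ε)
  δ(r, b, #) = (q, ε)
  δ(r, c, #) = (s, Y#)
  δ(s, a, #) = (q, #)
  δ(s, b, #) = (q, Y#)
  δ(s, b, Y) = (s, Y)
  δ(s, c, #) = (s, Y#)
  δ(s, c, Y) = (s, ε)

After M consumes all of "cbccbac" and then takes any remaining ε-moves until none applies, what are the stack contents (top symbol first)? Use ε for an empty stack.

(p, cbccbac, #)
  read c, top #: go to s, push YY# → (s, bccbac, YY#)
  read b, top Y: go to s, push Y → (s, ccbac, YY#)
  read c, top Y: go to s, push ε → (s, cbac, Y#)
  read c, top Y: go to s, push ε → (s, bac, #)
  read b, top #: go to q, push Y# → (q, ac, Y#)
  read a, top Y: go to q, push YY → (q, c, YY#)
  read c, top Y: go to r, push ε → (r, ε, Y#)
All input consumed in state r with stack Y#.

Y#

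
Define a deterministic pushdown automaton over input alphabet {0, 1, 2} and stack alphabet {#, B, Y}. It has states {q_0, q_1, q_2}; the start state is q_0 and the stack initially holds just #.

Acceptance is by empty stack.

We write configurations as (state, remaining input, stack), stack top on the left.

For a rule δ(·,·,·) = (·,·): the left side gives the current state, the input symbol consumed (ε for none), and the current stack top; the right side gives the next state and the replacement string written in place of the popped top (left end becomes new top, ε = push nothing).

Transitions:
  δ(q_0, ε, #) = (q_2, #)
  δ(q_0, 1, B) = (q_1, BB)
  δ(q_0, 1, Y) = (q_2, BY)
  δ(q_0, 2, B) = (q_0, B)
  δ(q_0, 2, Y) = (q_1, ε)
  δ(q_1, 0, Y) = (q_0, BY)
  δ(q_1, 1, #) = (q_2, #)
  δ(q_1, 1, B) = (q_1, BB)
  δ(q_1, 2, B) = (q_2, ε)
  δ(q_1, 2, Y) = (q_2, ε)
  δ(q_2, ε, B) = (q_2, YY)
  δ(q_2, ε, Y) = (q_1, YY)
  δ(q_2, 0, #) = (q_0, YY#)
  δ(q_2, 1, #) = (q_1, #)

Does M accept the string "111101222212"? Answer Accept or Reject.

Reject

(q_0, 111101222212, #)
  ε-move, top #: go to q_2, push # → (q_2, 111101222212, #)
  read 1, top #: go to q_1, push # → (q_1, 11101222212, #)
  read 1, top #: go to q_2, push # → (q_2, 1101222212, #)
  read 1, top #: go to q_1, push # → (q_1, 101222212, #)
  read 1, top #: go to q_2, push # → (q_2, 01222212, #)
  read 0, top #: go to q_0, push YY# → (q_0, 1222212, YY#)
  read 1, top Y: go to q_2, push BY → (q_2, 222212, BYY#)
  ε-move, top B: go to q_2, push YY → (q_2, 222212, YYYY#)
  ε-move, top Y: go to q_1, push YY → (q_1, 222212, YYYYY#)
  read 2, top Y: go to q_2, push ε → (q_2, 22212, YYYY#)
  ε-move, top Y: go to q_1, push YY → (q_1, 22212, YYYYY#)
  read 2, top Y: go to q_2, push ε → (q_2, 2212, YYYY#)
  ε-move, top Y: go to q_1, push YY → (q_1, 2212, YYYYY#)
  read 2, top Y: go to q_2, push ε → (q_2, 212, YYYY#)
  ε-move, top Y: go to q_1, push YY → (q_1, 212, YYYYY#)
  read 2, top Y: go to q_2, push ε → (q_2, 12, YYYY#)
  ε-move, top Y: go to q_1, push YY → (q_1, 12, YYYYY#)
No transition applies at (q_1, 12, YYYYY#); input not fully consumed.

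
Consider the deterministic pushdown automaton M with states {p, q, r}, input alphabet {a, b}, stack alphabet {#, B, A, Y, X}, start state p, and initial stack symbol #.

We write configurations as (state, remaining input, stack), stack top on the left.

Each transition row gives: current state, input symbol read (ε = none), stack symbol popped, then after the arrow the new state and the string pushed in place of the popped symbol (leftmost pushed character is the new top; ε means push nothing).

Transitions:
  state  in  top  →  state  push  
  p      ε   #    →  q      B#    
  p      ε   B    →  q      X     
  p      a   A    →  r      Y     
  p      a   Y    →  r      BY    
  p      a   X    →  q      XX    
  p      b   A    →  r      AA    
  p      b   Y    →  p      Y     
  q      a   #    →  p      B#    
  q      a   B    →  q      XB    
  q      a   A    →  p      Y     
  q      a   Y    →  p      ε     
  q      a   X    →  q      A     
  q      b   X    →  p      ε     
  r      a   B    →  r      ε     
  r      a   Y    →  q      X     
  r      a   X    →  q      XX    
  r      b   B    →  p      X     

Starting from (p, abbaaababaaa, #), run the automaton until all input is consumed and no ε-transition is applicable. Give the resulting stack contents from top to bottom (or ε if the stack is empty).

(p, abbaaababaaa, #) ⊢ (q, abbaaababaaa, B#) ⊢ (q, bbaaababaaa, XB#) ⊢ (p, baaababaaa, B#) ⊢ (q, baaababaaa, X#) ⊢ (p, aaababaaa, #) ⊢ (q, aaababaaa, B#) ⊢ (q, aababaaa, XB#) ⊢ (q, ababaaa, AB#) ⊢ (p, babaaa, YB#) ⊢ (p, abaaa, YB#) ⊢ (r, baaa, BYB#) ⊢ (p, aaa, XYB#) ⊢ (q, aa, XXYB#) ⊢ (q, a, AXYB#) ⊢ (p, ε, YXYB#)
All input consumed in state p with stack YXYB#.

YXYB#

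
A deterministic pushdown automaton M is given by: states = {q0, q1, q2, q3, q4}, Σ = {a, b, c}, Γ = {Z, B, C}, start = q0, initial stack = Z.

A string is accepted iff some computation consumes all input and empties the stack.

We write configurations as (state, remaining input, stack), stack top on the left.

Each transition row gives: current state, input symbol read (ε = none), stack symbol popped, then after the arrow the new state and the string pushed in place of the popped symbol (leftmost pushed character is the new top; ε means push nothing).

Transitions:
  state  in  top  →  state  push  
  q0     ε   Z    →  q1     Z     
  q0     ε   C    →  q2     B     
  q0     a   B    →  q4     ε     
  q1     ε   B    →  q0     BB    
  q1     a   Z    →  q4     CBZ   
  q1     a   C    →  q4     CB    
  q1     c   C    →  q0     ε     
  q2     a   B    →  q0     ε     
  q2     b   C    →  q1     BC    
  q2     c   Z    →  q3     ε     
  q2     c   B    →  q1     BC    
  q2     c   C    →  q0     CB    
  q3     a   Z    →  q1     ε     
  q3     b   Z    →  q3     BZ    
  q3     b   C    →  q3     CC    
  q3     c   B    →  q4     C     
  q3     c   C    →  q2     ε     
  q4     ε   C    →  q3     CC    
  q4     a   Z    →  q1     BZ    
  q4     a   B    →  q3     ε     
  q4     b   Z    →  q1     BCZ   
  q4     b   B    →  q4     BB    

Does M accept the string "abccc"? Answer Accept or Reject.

Reject

(q0, abccc, Z)
  ε-move, top Z: go to q1, push Z → (q1, abccc, Z)
  read a, top Z: go to q4, push CBZ → (q4, bccc, CBZ)
  ε-move, top C: go to q3, push CC → (q3, bccc, CCBZ)
  read b, top C: go to q3, push CC → (q3, ccc, CCCBZ)
  read c, top C: go to q2, push ε → (q2, cc, CCBZ)
  read c, top C: go to q0, push CB → (q0, c, CBCBZ)
  ε-move, top C: go to q2, push B → (q2, c, BBCBZ)
  read c, top B: go to q1, push BC → (q1, ε, BCBCBZ)
  ε-move, top B: go to q0, push BB → (q0, ε, BBCBCBZ)
All input consumed; stack is BBCBCBZ, not empty, and no further ε-move applies.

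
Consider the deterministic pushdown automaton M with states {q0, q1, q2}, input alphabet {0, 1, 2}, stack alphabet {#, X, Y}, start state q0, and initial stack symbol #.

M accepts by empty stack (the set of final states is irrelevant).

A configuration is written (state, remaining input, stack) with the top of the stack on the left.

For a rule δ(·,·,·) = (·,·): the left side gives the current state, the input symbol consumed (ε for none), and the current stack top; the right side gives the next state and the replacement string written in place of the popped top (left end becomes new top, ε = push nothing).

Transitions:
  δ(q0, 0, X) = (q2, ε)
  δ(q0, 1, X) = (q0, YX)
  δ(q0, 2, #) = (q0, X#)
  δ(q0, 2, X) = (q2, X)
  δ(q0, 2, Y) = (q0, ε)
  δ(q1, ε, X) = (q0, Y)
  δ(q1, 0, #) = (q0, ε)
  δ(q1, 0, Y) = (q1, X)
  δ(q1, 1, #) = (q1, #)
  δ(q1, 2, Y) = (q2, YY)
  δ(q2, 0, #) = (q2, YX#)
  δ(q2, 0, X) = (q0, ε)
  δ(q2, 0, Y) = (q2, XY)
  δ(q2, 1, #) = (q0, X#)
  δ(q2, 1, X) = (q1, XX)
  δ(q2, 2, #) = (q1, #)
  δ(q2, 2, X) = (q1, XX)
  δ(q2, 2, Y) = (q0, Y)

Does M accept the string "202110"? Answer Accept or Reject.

(q0, 202110, #)
  read 2, top #: go to q0, push X# → (q0, 02110, X#)
  read 0, top X: go to q2, push ε → (q2, 2110, #)
  read 2, top #: go to q1, push # → (q1, 110, #)
  read 1, top #: go to q1, push # → (q1, 10, #)
  read 1, top #: go to q1, push # → (q1, 0, #)
  read 0, top #: go to q0, push ε → (q0, ε, ε)
All input consumed and the stack is empty.

Accept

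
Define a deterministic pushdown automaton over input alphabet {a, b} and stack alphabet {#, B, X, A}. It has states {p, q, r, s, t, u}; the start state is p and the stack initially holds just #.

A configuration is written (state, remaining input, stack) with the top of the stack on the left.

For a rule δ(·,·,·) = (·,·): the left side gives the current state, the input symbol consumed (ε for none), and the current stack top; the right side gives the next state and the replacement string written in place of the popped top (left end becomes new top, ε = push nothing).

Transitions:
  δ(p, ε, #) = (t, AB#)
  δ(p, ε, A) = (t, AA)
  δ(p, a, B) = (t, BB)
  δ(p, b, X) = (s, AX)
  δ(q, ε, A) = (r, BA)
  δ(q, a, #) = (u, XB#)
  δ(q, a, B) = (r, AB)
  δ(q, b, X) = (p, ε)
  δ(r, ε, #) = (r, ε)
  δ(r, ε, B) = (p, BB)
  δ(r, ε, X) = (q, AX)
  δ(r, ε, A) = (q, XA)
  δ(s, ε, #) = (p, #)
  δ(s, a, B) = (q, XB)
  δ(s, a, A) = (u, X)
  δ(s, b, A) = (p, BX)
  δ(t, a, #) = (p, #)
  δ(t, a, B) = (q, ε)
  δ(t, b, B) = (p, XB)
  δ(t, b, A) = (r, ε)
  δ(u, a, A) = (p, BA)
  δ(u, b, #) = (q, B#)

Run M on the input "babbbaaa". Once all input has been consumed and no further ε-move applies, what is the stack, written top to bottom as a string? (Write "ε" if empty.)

(p, babbbaaa, #) ⊢ (t, babbbaaa, AB#) ⊢ (r, abbbaaa, B#) ⊢ (p, abbbaaa, BB#) ⊢ (t, bbbaaa, BBB#) ⊢ (p, bbaaa, XBBB#) ⊢ (s, baaa, AXBBB#) ⊢ (p, aaa, BXXBBB#) ⊢ (t, aa, BBXXBBB#) ⊢ (q, a, BXXBBB#) ⊢ (r, ε, ABXXBBB#) ⊢ (q, ε, XABXXBBB#)
All input consumed in state q with stack XABXXBBB#.

XABXXBBB#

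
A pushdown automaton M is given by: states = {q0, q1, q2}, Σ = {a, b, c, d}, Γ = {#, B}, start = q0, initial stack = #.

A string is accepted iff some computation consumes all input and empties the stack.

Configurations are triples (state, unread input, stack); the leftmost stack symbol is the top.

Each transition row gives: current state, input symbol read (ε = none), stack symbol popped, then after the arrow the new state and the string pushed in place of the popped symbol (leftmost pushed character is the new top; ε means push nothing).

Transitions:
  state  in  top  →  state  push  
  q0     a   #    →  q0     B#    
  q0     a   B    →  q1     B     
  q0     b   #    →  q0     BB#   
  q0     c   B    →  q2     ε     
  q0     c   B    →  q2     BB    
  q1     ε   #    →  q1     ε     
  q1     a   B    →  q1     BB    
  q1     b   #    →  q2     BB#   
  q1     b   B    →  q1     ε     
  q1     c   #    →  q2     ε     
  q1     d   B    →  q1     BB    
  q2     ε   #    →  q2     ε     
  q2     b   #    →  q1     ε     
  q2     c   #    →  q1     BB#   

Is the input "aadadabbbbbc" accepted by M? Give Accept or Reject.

One accepting computation: (q0, aadadabbbbbc, #) ⊢ (q0, adadabbbbbc, B#) ⊢ (q1, dadabbbbbc, B#) ⊢ (q1, adabbbbbc, BB#) ⊢ (q1, dabbbbbc, BBB#) ⊢ (q1, abbbbbc, BBBB#) ⊢ (q1, bbbbbc, BBBBB#) ⊢ (q1, bbbbc, BBBB#) ⊢ (q1, bbbc, BBB#) ⊢ (q1, bbc, BB#) ⊢ (q1, bc, B#) ⊢ (q1, c, #) ⊢ (q2, ε, ε)
All input consumed and the stack is empty.

Accept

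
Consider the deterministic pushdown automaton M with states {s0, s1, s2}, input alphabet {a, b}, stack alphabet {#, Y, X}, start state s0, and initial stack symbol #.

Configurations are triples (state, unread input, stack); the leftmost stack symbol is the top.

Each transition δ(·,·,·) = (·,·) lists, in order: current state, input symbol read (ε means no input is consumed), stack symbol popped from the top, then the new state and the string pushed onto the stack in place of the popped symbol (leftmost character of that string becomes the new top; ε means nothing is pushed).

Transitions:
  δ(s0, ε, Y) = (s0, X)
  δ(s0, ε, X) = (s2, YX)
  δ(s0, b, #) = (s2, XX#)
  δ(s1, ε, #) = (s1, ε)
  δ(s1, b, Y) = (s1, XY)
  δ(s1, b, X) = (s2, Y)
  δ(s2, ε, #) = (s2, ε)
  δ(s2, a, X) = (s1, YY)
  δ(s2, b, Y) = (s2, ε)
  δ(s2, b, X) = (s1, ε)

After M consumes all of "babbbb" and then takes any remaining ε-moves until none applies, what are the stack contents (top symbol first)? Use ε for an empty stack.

(s0, babbbb, #)
  read b, top #: go to s2, push XX# → (s2, abbbb, XX#)
  read a, top X: go to s1, push YY → (s1, bbbb, YYX#)
  read b, top Y: go to s1, push XY → (s1, bbb, XYYX#)
  read b, top X: go to s2, push Y → (s2, bb, YYYX#)
  read b, top Y: go to s2, push ε → (s2, b, YYX#)
  read b, top Y: go to s2, push ε → (s2, ε, YX#)
All input consumed in state s2 with stack YX#.

YX#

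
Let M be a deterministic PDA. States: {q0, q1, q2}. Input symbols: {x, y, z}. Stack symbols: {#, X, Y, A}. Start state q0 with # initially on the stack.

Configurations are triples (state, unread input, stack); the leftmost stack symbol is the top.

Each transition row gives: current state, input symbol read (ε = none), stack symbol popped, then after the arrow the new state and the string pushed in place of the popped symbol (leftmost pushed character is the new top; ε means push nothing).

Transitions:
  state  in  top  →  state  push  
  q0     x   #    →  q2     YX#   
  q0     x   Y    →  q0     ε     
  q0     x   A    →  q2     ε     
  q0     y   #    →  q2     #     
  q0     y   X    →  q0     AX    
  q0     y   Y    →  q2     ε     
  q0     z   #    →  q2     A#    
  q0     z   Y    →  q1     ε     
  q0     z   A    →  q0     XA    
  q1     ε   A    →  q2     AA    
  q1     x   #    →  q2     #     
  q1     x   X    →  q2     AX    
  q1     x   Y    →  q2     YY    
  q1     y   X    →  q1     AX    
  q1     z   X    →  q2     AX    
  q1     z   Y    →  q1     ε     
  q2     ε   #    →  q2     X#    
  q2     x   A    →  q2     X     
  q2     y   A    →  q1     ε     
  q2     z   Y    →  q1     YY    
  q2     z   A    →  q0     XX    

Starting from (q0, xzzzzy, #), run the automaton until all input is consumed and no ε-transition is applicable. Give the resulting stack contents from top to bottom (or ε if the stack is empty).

X#

(q0, xzzzzy, #)
  read x, top #: go to q2, push YX# → (q2, zzzzy, YX#)
  read z, top Y: go to q1, push YY → (q1, zzzy, YYX#)
  read z, top Y: go to q1, push ε → (q1, zzy, YX#)
  read z, top Y: go to q1, push ε → (q1, zy, X#)
  read z, top X: go to q2, push AX → (q2, y, AX#)
  read y, top A: go to q1, push ε → (q1, ε, X#)
All input consumed in state q1 with stack X#.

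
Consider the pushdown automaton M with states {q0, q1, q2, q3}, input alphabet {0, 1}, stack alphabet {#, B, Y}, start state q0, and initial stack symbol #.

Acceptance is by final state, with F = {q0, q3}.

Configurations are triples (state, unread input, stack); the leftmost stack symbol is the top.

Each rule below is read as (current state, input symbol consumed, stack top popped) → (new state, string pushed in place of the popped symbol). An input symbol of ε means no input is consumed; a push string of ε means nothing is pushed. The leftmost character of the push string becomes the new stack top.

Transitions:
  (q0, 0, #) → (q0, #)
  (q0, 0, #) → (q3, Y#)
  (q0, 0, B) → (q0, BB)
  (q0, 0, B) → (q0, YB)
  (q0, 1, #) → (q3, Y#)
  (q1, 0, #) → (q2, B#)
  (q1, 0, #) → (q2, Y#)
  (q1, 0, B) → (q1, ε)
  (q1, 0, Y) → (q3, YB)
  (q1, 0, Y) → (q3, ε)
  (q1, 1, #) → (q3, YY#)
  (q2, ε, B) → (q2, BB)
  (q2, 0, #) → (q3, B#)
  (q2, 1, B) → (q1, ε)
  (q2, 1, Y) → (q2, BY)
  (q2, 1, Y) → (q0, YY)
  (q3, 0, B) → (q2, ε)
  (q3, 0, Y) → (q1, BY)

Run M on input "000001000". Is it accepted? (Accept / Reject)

Accept

One accepting computation: (q0, 000001000, #) ⊢ (q0, 00001000, #) ⊢ (q0, 0001000, #) ⊢ (q0, 001000, #) ⊢ (q0, 01000, #) ⊢ (q0, 1000, #) ⊢ (q3, 000, Y#) ⊢ (q1, 00, BY#) ⊢ (q1, 0, Y#) ⊢ (q3, ε, YB#)
All input consumed and state q3 ∈ F.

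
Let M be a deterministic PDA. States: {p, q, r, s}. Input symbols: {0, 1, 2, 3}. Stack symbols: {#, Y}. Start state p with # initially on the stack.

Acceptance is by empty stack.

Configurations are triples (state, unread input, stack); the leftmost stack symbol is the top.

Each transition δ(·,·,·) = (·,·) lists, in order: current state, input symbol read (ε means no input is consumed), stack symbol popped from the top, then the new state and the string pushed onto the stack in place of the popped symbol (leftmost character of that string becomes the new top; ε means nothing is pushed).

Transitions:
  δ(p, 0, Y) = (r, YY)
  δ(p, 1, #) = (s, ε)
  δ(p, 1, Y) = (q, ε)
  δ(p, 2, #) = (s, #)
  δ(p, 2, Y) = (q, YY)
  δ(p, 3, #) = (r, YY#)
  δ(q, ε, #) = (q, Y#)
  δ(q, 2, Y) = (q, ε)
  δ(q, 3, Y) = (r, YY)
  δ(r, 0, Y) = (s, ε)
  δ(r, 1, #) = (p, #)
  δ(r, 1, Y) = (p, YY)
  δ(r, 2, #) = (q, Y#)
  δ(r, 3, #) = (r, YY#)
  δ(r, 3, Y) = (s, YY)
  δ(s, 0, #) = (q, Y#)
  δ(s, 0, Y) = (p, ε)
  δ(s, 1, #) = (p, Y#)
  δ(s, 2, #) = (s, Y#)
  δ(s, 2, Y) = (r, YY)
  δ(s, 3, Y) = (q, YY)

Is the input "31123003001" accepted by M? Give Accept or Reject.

(p, 31123003001, #)
  read 3, top #: go to r, push YY# → (r, 1123003001, YY#)
  read 1, top Y: go to p, push YY → (p, 123003001, YYY#)
  read 1, top Y: go to q, push ε → (q, 23003001, YY#)
  read 2, top Y: go to q, push ε → (q, 3003001, Y#)
  read 3, top Y: go to r, push YY → (r, 003001, YY#)
  read 0, top Y: go to s, push ε → (s, 03001, Y#)
  read 0, top Y: go to p, push ε → (p, 3001, #)
  read 3, top #: go to r, push YY# → (r, 001, YY#)
  read 0, top Y: go to s, push ε → (s, 01, Y#)
  read 0, top Y: go to p, push ε → (p, 1, #)
  read 1, top #: go to s, push ε → (s, ε, ε)
All input consumed and the stack is empty.

Accept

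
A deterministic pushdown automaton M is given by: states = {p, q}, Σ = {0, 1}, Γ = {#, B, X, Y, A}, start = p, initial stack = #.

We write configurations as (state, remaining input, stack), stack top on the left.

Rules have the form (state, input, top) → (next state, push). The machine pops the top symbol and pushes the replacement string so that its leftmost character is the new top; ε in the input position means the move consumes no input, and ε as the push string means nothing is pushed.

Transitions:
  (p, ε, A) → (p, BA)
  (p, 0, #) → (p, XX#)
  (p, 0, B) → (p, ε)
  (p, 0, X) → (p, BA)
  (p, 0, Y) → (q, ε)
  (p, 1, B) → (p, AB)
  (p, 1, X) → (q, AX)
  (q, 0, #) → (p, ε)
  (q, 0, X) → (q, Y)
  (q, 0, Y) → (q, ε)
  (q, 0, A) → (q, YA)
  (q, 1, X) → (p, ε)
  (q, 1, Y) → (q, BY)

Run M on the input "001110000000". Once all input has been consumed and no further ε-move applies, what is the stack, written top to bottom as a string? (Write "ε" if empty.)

(p, 001110000000, #) ⊢ (p, 01110000000, XX#) ⊢ (p, 1110000000, BAX#) ⊢ (p, 110000000, ABAX#) ⊢ (p, 110000000, BABAX#) ⊢ (p, 10000000, ABABAX#) ⊢ (p, 10000000, BABABAX#) ⊢ (p, 0000000, ABABABAX#) ⊢ (p, 0000000, BABABABAX#) ⊢ (p, 000000, ABABABAX#) ⊢ (p, 000000, BABABABAX#) ⊢ (p, 00000, ABABABAX#) ⊢ (p, 00000, BABABABAX#) ⊢ (p, 0000, ABABABAX#) ⊢ (p, 0000, BABABABAX#) ⊢ (p, 000, ABABABAX#) ⊢ (p, 000, BABABABAX#) ⊢ (p, 00, ABABABAX#) ⊢ (p, 00, BABABABAX#) ⊢ (p, 0, ABABABAX#) ⊢ (p, 0, BABABABAX#) ⊢ (p, ε, ABABABAX#) ⊢ (p, ε, BABABABAX#)
All input consumed in state p with stack BABABABAX#.

BABABABAX#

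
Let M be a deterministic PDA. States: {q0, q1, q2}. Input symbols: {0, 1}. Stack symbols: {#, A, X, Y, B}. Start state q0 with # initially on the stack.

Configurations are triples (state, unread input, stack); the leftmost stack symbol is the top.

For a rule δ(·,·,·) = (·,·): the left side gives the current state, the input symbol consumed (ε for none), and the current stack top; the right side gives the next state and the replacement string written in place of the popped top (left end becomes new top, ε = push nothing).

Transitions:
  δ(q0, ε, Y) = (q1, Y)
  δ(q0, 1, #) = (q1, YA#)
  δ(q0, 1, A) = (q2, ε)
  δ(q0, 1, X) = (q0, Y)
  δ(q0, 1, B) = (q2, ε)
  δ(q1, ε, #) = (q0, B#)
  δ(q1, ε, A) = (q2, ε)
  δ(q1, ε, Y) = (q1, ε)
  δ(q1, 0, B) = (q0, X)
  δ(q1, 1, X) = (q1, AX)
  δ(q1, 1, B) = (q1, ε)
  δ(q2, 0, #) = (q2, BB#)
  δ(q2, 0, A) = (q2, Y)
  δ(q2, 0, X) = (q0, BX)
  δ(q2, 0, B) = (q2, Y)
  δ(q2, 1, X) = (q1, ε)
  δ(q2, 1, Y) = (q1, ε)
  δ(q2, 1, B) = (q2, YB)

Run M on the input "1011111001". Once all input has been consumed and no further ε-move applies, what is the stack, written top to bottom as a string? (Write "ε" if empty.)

(q0, 1011111001, #)
  read 1, top #: go to q1, push YA# → (q1, 011111001, YA#)
  ε-move, top Y: go to q1, push ε → (q1, 011111001, A#)
  ε-move, top A: go to q2, push ε → (q2, 011111001, #)
  read 0, top #: go to q2, push BB# → (q2, 11111001, BB#)
  read 1, top B: go to q2, push YB → (q2, 1111001, YBB#)
  read 1, top Y: go to q1, push ε → (q1, 111001, BB#)
  read 1, top B: go to q1, push ε → (q1, 11001, B#)
  read 1, top B: go to q1, push ε → (q1, 1001, #)
  ε-move, top #: go to q0, push B# → (q0, 1001, B#)
  read 1, top B: go to q2, push ε → (q2, 001, #)
  read 0, top #: go to q2, push BB# → (q2, 01, BB#)
  read 0, top B: go to q2, push Y → (q2, 1, YB#)
  read 1, top Y: go to q1, push ε → (q1, ε, B#)
All input consumed in state q1 with stack B#.

B#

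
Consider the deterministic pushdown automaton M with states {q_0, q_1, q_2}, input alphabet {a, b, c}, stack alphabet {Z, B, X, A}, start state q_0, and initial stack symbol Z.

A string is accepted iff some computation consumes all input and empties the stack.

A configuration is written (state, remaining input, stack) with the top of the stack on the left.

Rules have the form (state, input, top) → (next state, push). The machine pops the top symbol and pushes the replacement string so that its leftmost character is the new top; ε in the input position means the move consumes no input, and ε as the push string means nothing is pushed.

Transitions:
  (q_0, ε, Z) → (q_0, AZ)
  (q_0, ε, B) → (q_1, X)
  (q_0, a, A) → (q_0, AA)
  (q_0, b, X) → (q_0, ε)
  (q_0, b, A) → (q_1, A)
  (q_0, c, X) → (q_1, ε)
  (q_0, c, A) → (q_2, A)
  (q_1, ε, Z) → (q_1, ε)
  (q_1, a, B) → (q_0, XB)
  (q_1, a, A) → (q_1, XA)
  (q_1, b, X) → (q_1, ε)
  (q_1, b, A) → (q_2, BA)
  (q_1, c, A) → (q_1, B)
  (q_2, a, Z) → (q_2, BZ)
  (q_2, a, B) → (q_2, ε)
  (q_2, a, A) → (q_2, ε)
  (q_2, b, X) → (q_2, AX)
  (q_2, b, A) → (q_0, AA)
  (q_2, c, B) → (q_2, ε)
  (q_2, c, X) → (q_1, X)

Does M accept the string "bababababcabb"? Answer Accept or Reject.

(q_0, bababababcabb, Z)
  ε-move, top Z: go to q_0, push AZ → (q_0, bababababcabb, AZ)
  read b, top A: go to q_1, push A → (q_1, ababababcabb, AZ)
  read a, top A: go to q_1, push XA → (q_1, babababcabb, XAZ)
  read b, top X: go to q_1, push ε → (q_1, abababcabb, AZ)
  read a, top A: go to q_1, push XA → (q_1, bababcabb, XAZ)
  read b, top X: go to q_1, push ε → (q_1, ababcabb, AZ)
  read a, top A: go to q_1, push XA → (q_1, babcabb, XAZ)
  read b, top X: go to q_1, push ε → (q_1, abcabb, AZ)
  read a, top A: go to q_1, push XA → (q_1, bcabb, XAZ)
  read b, top X: go to q_1, push ε → (q_1, cabb, AZ)
  read c, top A: go to q_1, push B → (q_1, abb, BZ)
  read a, top B: go to q_0, push XB → (q_0, bb, XBZ)
  read b, top X: go to q_0, push ε → (q_0, b, BZ)
  ε-move, top B: go to q_1, push X → (q_1, b, XZ)
  read b, top X: go to q_1, push ε → (q_1, ε, Z)
  ε-move, top Z: go to q_1, push ε → (q_1, ε, ε)
All input consumed and the stack is empty.

Accept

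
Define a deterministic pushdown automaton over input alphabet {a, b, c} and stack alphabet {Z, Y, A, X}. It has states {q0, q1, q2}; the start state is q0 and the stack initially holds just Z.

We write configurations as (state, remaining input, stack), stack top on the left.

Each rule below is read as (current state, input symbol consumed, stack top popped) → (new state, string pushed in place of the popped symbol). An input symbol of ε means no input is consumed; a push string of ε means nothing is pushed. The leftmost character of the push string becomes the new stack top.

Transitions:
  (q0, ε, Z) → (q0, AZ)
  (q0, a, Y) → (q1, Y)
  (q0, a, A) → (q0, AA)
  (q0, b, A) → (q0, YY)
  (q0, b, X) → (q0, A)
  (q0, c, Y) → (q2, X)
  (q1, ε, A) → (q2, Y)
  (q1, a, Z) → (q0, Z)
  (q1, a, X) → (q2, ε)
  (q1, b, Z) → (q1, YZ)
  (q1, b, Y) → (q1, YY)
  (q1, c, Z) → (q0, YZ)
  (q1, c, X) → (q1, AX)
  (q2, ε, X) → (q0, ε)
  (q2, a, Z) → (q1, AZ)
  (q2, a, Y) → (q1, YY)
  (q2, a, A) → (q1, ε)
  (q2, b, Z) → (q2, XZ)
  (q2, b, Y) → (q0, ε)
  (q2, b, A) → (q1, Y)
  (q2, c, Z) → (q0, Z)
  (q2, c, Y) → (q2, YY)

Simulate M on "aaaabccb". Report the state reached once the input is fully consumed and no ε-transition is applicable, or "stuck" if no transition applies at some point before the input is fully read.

q0

(q0, aaaabccb, Z)
  ε-move, top Z: go to q0, push AZ → (q0, aaaabccb, AZ)
  read a, top A: go to q0, push AA → (q0, aaabccb, AAZ)
  read a, top A: go to q0, push AA → (q0, aabccb, AAAZ)
  read a, top A: go to q0, push AA → (q0, abccb, AAAAZ)
  read a, top A: go to q0, push AA → (q0, bccb, AAAAAZ)
  read b, top A: go to q0, push YY → (q0, ccb, YYAAAAZ)
  read c, top Y: go to q2, push X → (q2, cb, XYAAAAZ)
  ε-move, top X: go to q0, push ε → (q0, cb, YAAAAZ)
  read c, top Y: go to q2, push X → (q2, b, XAAAAZ)
  ε-move, top X: go to q0, push ε → (q0, b, AAAAZ)
  read b, top A: go to q0, push YY → (q0, ε, YYAAAZ)
All input consumed; M is in state q0.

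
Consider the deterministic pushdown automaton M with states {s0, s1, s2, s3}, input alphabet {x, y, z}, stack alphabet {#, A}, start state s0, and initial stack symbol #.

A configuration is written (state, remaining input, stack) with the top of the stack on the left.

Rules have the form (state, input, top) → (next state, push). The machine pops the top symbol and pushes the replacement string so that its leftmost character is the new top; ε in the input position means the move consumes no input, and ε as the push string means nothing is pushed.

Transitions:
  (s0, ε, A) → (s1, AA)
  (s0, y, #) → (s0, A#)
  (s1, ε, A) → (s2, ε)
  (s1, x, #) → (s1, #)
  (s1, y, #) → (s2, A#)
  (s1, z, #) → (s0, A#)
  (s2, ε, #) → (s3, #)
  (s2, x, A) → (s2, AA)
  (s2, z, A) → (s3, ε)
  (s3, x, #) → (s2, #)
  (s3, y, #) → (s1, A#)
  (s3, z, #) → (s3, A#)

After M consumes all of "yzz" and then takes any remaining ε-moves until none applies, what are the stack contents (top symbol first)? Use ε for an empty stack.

A#

(s0, yzz, #) ⊢ (s0, zz, A#) ⊢ (s1, zz, AA#) ⊢ (s2, zz, A#) ⊢ (s3, z, #) ⊢ (s3, ε, A#)
All input consumed in state s3 with stack A#.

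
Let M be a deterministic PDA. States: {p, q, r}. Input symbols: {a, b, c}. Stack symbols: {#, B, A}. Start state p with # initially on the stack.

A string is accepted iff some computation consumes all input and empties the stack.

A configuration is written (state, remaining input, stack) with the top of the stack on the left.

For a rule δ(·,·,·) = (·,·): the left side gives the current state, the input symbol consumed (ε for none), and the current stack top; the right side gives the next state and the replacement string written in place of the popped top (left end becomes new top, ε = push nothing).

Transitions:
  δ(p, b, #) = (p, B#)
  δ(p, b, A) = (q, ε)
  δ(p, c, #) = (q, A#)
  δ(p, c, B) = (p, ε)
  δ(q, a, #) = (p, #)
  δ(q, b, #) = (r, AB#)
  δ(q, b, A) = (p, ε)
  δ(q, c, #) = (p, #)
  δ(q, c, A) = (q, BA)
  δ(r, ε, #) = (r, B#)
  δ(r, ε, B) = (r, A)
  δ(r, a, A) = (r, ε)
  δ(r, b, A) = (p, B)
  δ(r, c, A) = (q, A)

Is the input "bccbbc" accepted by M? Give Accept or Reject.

(p, bccbbc, #)
  read b, top #: go to p, push B# → (p, ccbbc, B#)
  read c, top B: go to p, push ε → (p, cbbc, #)
  read c, top #: go to q, push A# → (q, bbc, A#)
  read b, top A: go to p, push ε → (p, bc, #)
  read b, top #: go to p, push B# → (p, c, B#)
  read c, top B: go to p, push ε → (p, ε, #)
All input consumed; stack is #, not empty, and no further ε-move applies.

Reject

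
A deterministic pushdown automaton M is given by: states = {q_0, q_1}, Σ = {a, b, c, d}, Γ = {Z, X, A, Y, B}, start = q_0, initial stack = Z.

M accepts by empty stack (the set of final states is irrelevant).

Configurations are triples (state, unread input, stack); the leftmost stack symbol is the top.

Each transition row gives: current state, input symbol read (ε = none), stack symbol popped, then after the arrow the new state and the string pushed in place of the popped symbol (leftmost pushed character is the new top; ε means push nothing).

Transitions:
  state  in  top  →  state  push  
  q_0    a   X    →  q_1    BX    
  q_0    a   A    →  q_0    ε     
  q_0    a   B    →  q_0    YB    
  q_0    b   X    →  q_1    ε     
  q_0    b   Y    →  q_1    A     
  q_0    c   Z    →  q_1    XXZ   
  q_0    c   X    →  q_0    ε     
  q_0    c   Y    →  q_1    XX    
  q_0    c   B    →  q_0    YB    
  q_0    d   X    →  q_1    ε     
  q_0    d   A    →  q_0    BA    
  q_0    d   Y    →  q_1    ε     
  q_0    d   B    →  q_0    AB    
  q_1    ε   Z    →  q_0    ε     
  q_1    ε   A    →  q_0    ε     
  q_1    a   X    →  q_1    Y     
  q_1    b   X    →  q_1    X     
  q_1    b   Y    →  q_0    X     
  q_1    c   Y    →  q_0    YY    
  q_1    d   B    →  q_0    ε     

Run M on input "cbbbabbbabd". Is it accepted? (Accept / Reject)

Accept

(q_0, cbbbabbbabd, Z)
  read c, top Z: go to q_1, push XXZ → (q_1, bbbabbbabd, XXZ)
  read b, top X: go to q_1, push X → (q_1, bbabbbabd, XXZ)
  read b, top X: go to q_1, push X → (q_1, babbbabd, XXZ)
  read b, top X: go to q_1, push X → (q_1, abbbabd, XXZ)
  read a, top X: go to q_1, push Y → (q_1, bbbabd, YXZ)
  read b, top Y: go to q_0, push X → (q_0, bbabd, XXZ)
  read b, top X: go to q_1, push ε → (q_1, babd, XZ)
  read b, top X: go to q_1, push X → (q_1, abd, XZ)
  read a, top X: go to q_1, push Y → (q_1, bd, YZ)
  read b, top Y: go to q_0, push X → (q_0, d, XZ)
  read d, top X: go to q_1, push ε → (q_1, ε, Z)
  ε-move, top Z: go to q_0, push ε → (q_0, ε, ε)
All input consumed and the stack is empty.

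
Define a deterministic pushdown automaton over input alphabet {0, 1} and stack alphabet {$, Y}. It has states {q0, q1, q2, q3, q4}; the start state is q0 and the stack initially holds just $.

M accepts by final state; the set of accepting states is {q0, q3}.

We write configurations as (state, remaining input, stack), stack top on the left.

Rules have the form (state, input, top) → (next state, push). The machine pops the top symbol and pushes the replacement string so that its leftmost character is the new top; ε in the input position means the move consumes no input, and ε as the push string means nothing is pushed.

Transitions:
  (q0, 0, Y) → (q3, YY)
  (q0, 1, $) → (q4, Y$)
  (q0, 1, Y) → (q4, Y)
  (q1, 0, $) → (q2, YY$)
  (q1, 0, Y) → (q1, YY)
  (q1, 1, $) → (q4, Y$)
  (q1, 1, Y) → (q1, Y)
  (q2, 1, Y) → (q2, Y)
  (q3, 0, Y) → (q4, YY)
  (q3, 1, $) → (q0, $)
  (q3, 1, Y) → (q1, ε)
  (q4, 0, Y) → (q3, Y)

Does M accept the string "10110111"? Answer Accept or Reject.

(q0, 10110111, $)
  read 1, top $: go to q4, push Y$ → (q4, 0110111, Y$)
  read 0, top Y: go to q3, push Y → (q3, 110111, Y$)
  read 1, top Y: go to q1, push ε → (q1, 10111, $)
  read 1, top $: go to q4, push Y$ → (q4, 0111, Y$)
  read 0, top Y: go to q3, push Y → (q3, 111, Y$)
  read 1, top Y: go to q1, push ε → (q1, 11, $)
  read 1, top $: go to q4, push Y$ → (q4, 1, Y$)
No transition applies at (q4, 1, Y$); input not fully consumed.

Reject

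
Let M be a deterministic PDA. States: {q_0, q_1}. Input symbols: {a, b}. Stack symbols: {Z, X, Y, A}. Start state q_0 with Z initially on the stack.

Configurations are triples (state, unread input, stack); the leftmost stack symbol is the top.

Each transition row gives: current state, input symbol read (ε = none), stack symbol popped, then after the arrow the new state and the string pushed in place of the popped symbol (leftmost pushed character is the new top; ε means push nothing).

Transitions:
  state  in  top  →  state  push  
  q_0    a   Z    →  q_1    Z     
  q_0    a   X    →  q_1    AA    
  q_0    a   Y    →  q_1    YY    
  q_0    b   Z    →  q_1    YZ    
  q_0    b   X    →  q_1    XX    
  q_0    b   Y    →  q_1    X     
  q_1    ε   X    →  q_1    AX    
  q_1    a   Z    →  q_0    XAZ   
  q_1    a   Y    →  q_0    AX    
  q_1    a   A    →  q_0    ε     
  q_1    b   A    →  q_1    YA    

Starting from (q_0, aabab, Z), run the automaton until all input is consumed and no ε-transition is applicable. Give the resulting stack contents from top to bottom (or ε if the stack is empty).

(q_0, aabab, Z)
  read a, top Z: go to q_1, push Z → (q_1, abab, Z)
  read a, top Z: go to q_0, push XAZ → (q_0, bab, XAZ)
  read b, top X: go to q_1, push XX → (q_1, ab, XXAZ)
  ε-move, top X: go to q_1, push AX → (q_1, ab, AXXAZ)
  read a, top A: go to q_0, push ε → (q_0, b, XXAZ)
  read b, top X: go to q_1, push XX → (q_1, ε, XXXAZ)
  ε-move, top X: go to q_1, push AX → (q_1, ε, AXXXAZ)
All input consumed in state q_1 with stack AXXXAZ.

AXXXAZ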